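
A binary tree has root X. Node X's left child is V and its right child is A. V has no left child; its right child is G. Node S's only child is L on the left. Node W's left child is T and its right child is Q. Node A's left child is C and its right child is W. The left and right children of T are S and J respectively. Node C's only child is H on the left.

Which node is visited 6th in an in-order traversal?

In-order visits the left subtree, then the node, then the right subtree.
At X: go left to V.
  At V: no left child.
  Visit V.
  At V: go right to G.
    G is a leaf — visit G.
Visit X.
At X: go right to A.
  At A: go left to C.
    At C: go left to H.
      H is a leaf — visit H.
    Visit C.
    At C: no right child.
  Visit A.
  At A: go right to W.
    At W: go left to T.
      At T: go left to S.
        At S: go left to L.
          L is a leaf — visit L.
        Visit S.
        At S: no right child.
      Visit T.
      At T: go right to J.
        J is a leaf — visit J.
    Visit W.
    At W: go right to Q.
      Q is a leaf — visit Q.
Full in-order sequence: V, G, X, H, C, A, L, S, T, J, W, Q.

A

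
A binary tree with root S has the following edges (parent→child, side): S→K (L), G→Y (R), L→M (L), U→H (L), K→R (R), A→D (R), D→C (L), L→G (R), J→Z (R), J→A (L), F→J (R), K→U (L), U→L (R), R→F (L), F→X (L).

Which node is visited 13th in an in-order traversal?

J

In-order visits the left subtree, then the node, then the right subtree.
At S: go left to K.
  At K: go left to U.
    At U: go left to H.
      H is a leaf — visit H.
    Visit U.
    At U: go right to L.
      At L: go left to M.
        M is a leaf — visit M.
      Visit L.
      At L: go right to G.
        At G: no left child.
        Visit G.
        At G: go right to Y.
          Y is a leaf — visit Y.
  Visit K.
  At K: go right to R.
    At R: go left to F.
      At F: go left to X.
        X is a leaf — visit X.
      Visit F.
      At F: go right to J.
        At J: go left to A.
          At A: no left child.
          Visit A.
          At A: go right to D.
            At D: go left to C.
              C is a leaf — visit C.
            Visit D.
            At D: no right child.
        Visit J.
        At J: go right to Z.
          Z is a leaf — visit Z.
    Visit R.
    At R: no right child.
Visit S.
At S: no right child.
Full in-order sequence: H, U, M, L, G, Y, K, X, F, A, C, D, J, Z, R, S.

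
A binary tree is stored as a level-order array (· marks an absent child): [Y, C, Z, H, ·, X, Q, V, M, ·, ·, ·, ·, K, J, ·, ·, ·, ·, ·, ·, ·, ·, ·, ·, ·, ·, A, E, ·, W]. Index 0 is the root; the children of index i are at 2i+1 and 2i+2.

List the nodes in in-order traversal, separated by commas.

V, H, M, C, Y, X, Z, A, K, E, Q, J, W

In-order visits the left subtree, then the node, then the right subtree.
At Y: go left to C.
  At C: go left to H.
    At H: go left to V.
      V is a leaf — visit V.
    Visit H.
    At H: go right to M.
      M is a leaf — visit M.
  Visit C.
  At C: no right child.
Visit Y.
At Y: go right to Z.
  At Z: go left to X.
    X is a leaf — visit X.
  Visit Z.
  At Z: go right to Q.
    At Q: go left to K.
      At K: go left to A.
        A is a leaf — visit A.
      Visit K.
      At K: go right to E.
        E is a leaf — visit E.
    Visit Q.
    At Q: go right to J.
      At J: no left child.
      Visit J.
      At J: go right to W.
        W is a leaf — visit W.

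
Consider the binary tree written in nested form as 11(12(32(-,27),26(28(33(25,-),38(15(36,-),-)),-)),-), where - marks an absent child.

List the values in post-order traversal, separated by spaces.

Post-order visits the left subtree, then the right subtree, then the node.
At 11: go left to 12.
  At 12: go left to 32.
    At 32: no left child.
    At 32: go right to 27.
      27 is a leaf — visit 27.
    Visit 32.
  At 12: go right to 26.
    At 26: go left to 28.
      At 28: go left to 33.
        At 33: go left to 25.
          25 is a leaf — visit 25.
        At 33: no right child.
        Visit 33.
      At 28: go right to 38.
        At 38: go left to 15.
          At 15: go left to 36.
            36 is a leaf — visit 36.
          At 15: no right child.
          Visit 15.
        At 38: no right child.
        Visit 38.
      Visit 28.
    At 26: no right child.
    Visit 26.
  Visit 12.
At 11: no right child.
Visit 11.

27 32 25 33 36 15 38 28 26 12 11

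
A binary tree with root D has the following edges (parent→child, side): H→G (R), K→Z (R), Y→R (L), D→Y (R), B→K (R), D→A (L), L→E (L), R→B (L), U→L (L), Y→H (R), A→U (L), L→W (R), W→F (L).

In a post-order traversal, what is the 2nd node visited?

F

Post-order visits the left subtree, then the right subtree, then the node.
At D: go left to A.
  At A: go left to U.
    At U: go left to L.
      At L: go left to E.
        E is a leaf — visit E.
      At L: go right to W.
        At W: go left to F.
          F is a leaf — visit F.
        At W: no right child.
        Visit W.
      Visit L.
    At U: no right child.
    Visit U.
  At A: no right child.
  Visit A.
At D: go right to Y.
  At Y: go left to R.
    At R: go left to B.
      At B: no left child.
      At B: go right to K.
        At K: no left child.
        At K: go right to Z.
          Z is a leaf — visit Z.
        Visit K.
      Visit B.
    At R: no right child.
    Visit R.
  At Y: go right to H.
    At H: no left child.
    At H: go right to G.
      G is a leaf — visit G.
    Visit H.
  Visit Y.
Visit D.
Full post-order sequence: E, F, W, L, U, A, Z, K, B, R, G, H, Y, D.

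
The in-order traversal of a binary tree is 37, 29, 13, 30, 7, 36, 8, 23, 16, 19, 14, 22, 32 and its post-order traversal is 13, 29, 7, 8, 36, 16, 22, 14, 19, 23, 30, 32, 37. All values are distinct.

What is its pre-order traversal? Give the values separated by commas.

37, 32, 30, 29, 13, 23, 36, 7, 8, 19, 16, 14, 22

The last element of post-order is the root; it splits in-order into left and right subtrees.
Root 37: left subtree has 0 nodes { }, right has 12 {29, 13, 30, 7, 36, 8, 23, 16, 19, 14, 22, 32}.
  Root 32: left subtree has 11 nodes {29, 13, 30, 7, 36, 8, 23, 16, 19, 14, 22}, right has 0 { }.
    Root 30: left subtree has 2 nodes {29, 13}, right has 8 {7, 36, 8, 23, 16, 19, 14, 22}.
      Root 29: left subtree has 0 nodes { }, right has 1 {13}.
      Root 23: left subtree has 3 nodes {7, 36, 8}, right has 4 {16, 19, 14, 22}.
        Root 36: left subtree has 1 node {7}, right has 1 {8}.
        Root 19: left subtree has 1 node {16}, right has 2 {14, 22}.
          Root 14: left subtree has 0 nodes { }, right has 1 {22}.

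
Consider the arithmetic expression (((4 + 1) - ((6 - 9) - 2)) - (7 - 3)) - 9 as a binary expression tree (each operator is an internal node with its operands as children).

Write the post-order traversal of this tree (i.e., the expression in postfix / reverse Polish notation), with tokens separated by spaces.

Post-order on an expression tree gives postfix notation: for each operator, emit left operand, right operand, then the operator.

4 1 + 6 9 - 2 - - 7 3 - - 9 -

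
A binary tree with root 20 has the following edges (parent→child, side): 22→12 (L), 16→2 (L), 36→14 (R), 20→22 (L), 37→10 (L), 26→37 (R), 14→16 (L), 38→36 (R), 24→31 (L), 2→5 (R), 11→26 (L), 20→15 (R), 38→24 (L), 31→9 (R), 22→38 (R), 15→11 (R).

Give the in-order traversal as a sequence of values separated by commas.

12, 22, 31, 9, 24, 38, 36, 2, 5, 16, 14, 20, 15, 26, 10, 37, 11

In-order visits the left subtree, then the node, then the right subtree.
At 20: go left to 22.
  At 22: go left to 12.
    12 is a leaf — visit 12.
  Visit 22.
  At 22: go right to 38.
    At 38: go left to 24.
      At 24: go left to 31.
        At 31: no left child.
        Visit 31.
        At 31: go right to 9.
          9 is a leaf — visit 9.
      Visit 24.
      At 24: no right child.
    Visit 38.
    At 38: go right to 36.
      At 36: no left child.
      Visit 36.
      At 36: go right to 14.
        At 14: go left to 16.
          At 16: go left to 2.
            At 2: no left child.
            Visit 2.
            At 2: go right to 5.
              5 is a leaf — visit 5.
          Visit 16.
          At 16: no right child.
        Visit 14.
        At 14: no right child.
Visit 20.
At 20: go right to 15.
  At 15: no left child.
  Visit 15.
  At 15: go right to 11.
    At 11: go left to 26.
      At 26: no left child.
      Visit 26.
      At 26: go right to 37.
        At 37: go left to 10.
          10 is a leaf — visit 10.
        Visit 37.
        At 37: no right child.
    Visit 11.
    At 11: no right child.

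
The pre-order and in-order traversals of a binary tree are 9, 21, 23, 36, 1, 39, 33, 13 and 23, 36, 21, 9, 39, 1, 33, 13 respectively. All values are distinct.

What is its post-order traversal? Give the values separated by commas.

36, 23, 21, 39, 13, 33, 1, 9

The first element of pre-order is the root; it splits in-order into left and right subtrees.
Root 9: left subtree has 3 nodes {23, 36, 21}, right has 4 {39, 1, 33, 13}.
  Root 21: left subtree has 2 nodes {23, 36}, right has 0 { }.
    Root 23: left subtree has 0 nodes { }, right has 1 {36}.
  Root 1: left subtree has 1 node {39}, right has 2 {33, 13}.
    Root 33: left subtree has 0 nodes { }, right has 1 {13}.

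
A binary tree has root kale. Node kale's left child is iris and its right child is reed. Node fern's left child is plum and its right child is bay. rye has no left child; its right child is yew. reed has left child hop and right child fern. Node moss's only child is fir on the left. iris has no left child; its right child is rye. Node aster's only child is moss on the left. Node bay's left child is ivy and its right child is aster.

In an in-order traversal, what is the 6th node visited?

reed

In-order visits the left subtree, then the node, then the right subtree.
At kale: go left to iris.
  At iris: no left child.
  Visit iris.
  At iris: go right to rye.
    At rye: no left child.
    Visit rye.
    At rye: go right to yew.
      yew is a leaf — visit yew.
Visit kale.
At kale: go right to reed.
  At reed: go left to hop.
    hop is a leaf — visit hop.
  Visit reed.
  At reed: go right to fern.
    At fern: go left to plum.
      plum is a leaf — visit plum.
    Visit fern.
    At fern: go right to bay.
      At bay: go left to ivy.
        ivy is a leaf — visit ivy.
      Visit bay.
      At bay: go right to aster.
        At aster: go left to moss.
          At moss: go left to fir.
            fir is a leaf — visit fir.
          Visit moss.
          At moss: no right child.
        Visit aster.
        At aster: no right child.
Full in-order sequence: iris, rye, yew, kale, hop, reed, plum, fern, ivy, bay, fir, moss, aster.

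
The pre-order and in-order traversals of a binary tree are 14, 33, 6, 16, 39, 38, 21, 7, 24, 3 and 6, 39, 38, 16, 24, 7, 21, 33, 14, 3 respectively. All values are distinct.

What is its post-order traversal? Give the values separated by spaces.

The first element of pre-order is the root; it splits in-order into left and right subtrees.
Root 14: left subtree has 8 nodes {6, 39, 38, 16, 24, 7, 21, 33}, right has 1 {3}.
  Root 33: left subtree has 7 nodes {6, 39, 38, 16, 24, 7, 21}, right has 0 { }.
    Root 6: left subtree has 0 nodes { }, right has 6 {39, 38, 16, 24, 7, 21}.
      Root 16: left subtree has 2 nodes {39, 38}, right has 3 {24, 7, 21}.
        Root 39: left subtree has 0 nodes { }, right has 1 {38}.
        Root 21: left subtree has 2 nodes {24, 7}, right has 0 { }.
          Root 7: left subtree has 1 node {24}, right has 0 { }.

38 39 24 7 21 16 6 33 3 14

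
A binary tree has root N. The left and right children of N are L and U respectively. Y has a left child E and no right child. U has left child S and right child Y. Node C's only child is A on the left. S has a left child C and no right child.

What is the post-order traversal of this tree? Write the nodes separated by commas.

Post-order visits the left subtree, then the right subtree, then the node.
At N: go left to L.
  L is a leaf — visit L.
At N: go right to U.
  At U: go left to S.
    At S: go left to C.
      At C: go left to A.
        A is a leaf — visit A.
      At C: no right child.
      Visit C.
    At S: no right child.
    Visit S.
  At U: go right to Y.
    At Y: go left to E.
      E is a leaf — visit E.
    At Y: no right child.
    Visit Y.
  Visit U.
Visit N.

L, A, C, S, E, Y, U, N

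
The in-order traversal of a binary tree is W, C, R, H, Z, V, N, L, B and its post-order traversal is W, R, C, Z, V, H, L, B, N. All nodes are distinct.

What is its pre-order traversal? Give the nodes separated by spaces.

The last element of post-order is the root; it splits in-order into left and right subtrees.
Root N: left subtree has 6 nodes {W, C, R, H, Z, V}, right has 2 {L, B}.
  Root H: left subtree has 3 nodes {W, C, R}, right has 2 {Z, V}.
    Root C: left subtree has 1 node {W}, right has 1 {R}.
    Root V: left subtree has 1 node {Z}, right has 0 { }.
  Root B: left subtree has 1 node {L}, right has 0 { }.

N H C W R V Z B L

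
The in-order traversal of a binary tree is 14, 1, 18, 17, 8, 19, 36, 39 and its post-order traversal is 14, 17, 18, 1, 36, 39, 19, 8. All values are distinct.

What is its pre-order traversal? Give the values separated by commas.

8, 1, 14, 18, 17, 19, 39, 36

The last element of post-order is the root; it splits in-order into left and right subtrees.
Root 8: left subtree has 4 nodes {14, 1, 18, 17}, right has 3 {19, 36, 39}.
  Root 1: left subtree has 1 node {14}, right has 2 {18, 17}.
    Root 18: left subtree has 0 nodes { }, right has 1 {17}.
  Root 19: left subtree has 0 nodes { }, right has 2 {36, 39}.
    Root 39: left subtree has 1 node {36}, right has 0 { }.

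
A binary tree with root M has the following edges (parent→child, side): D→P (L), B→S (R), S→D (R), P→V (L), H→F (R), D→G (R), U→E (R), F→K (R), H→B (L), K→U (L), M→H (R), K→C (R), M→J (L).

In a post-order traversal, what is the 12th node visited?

F

Post-order visits the left subtree, then the right subtree, then the node.
At M: go left to J.
  J is a leaf — visit J.
At M: go right to H.
  At H: go left to B.
    At B: no left child.
    At B: go right to S.
      At S: no left child.
      At S: go right to D.
        At D: go left to P.
          At P: go left to V.
            V is a leaf — visit V.
          At P: no right child.
          Visit P.
        At D: go right to G.
          G is a leaf — visit G.
        Visit D.
      Visit S.
    Visit B.
  At H: go right to F.
    At F: no left child.
    At F: go right to K.
      At K: go left to U.
        At U: no left child.
        At U: go right to E.
          E is a leaf — visit E.
        Visit U.
      At K: go right to C.
        C is a leaf — visit C.
      Visit K.
    Visit F.
  Visit H.
Visit M.
Full post-order sequence: J, V, P, G, D, S, B, E, U, C, K, F, H, M.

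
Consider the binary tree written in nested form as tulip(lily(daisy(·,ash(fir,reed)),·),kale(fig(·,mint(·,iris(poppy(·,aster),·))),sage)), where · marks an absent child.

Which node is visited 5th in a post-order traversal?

Post-order visits the left subtree, then the right subtree, then the node.
At tulip: go left to lily.
  At lily: go left to daisy.
    At daisy: no left child.
    At daisy: go right to ash.
      At ash: go left to fir.
        fir is a leaf — visit fir.
      At ash: go right to reed.
        reed is a leaf — visit reed.
      Visit ash.
    Visit daisy.
  At lily: no right child.
  Visit lily.
At tulip: go right to kale.
  At kale: go left to fig.
    At fig: no left child.
    At fig: go right to mint.
      At mint: no left child.
      At mint: go right to iris.
        At iris: go left to poppy.
          At poppy: no left child.
          At poppy: go right to aster.
            aster is a leaf — visit aster.
          Visit poppy.
        At iris: no right child.
        Visit iris.
      Visit mint.
    Visit fig.
  At kale: go right to sage.
    sage is a leaf — visit sage.
  Visit kale.
Visit tulip.
Full post-order sequence: fir, reed, ash, daisy, lily, aster, poppy, iris, mint, fig, sage, kale, tulip.

lily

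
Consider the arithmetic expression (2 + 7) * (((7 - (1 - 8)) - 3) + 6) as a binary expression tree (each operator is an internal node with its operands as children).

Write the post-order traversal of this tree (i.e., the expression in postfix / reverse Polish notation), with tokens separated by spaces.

Post-order on an expression tree gives postfix notation: for each operator, emit left operand, right operand, then the operator.

2 7 + 7 1 8 - - 3 - 6 + *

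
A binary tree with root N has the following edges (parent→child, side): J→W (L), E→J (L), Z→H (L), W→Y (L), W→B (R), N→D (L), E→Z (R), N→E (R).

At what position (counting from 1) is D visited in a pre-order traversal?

2

Pre-order visits the node, then its left subtree, then its right subtree.
Visit N.
At N: go left to D.
  D is a leaf — visit D.
At N: go right to E.
  Visit E.
  At E: go left to J.
    Visit J.
    At J: go left to W.
      Visit W.
      At W: go left to Y.
        Y is a leaf — visit Y.
      At W: go right to B.
        B is a leaf — visit B.
    At J: no right child.
  At E: go right to Z.
    Visit Z.
    At Z: go left to H.
      H is a leaf — visit H.
    At Z: no right child.
Full pre-order sequence: N, D, E, J, W, Y, B, Z, H.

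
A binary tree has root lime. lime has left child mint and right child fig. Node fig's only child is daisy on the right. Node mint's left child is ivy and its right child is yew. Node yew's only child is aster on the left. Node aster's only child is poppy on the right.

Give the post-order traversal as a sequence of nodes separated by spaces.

Post-order visits the left subtree, then the right subtree, then the node.
At lime: go left to mint.
  At mint: go left to ivy.
    ivy is a leaf — visit ivy.
  At mint: go right to yew.
    At yew: go left to aster.
      At aster: no left child.
      At aster: go right to poppy.
        poppy is a leaf — visit poppy.
      Visit aster.
    At yew: no right child.
    Visit yew.
  Visit mint.
At lime: go right to fig.
  At fig: no left child.
  At fig: go right to daisy.
    daisy is a leaf — visit daisy.
  Visit fig.
Visit lime.

ivy poppy aster yew mint daisy fig lime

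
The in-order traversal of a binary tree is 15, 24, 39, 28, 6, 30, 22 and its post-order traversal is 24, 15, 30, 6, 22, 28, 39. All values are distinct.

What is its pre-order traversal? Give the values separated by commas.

The last element of post-order is the root; it splits in-order into left and right subtrees.
Root 39: left subtree has 2 nodes {15, 24}, right has 4 {28, 6, 30, 22}.
  Root 15: left subtree has 0 nodes { }, right has 1 {24}.
  Root 28: left subtree has 0 nodes { }, right has 3 {6, 30, 22}.
    Root 22: left subtree has 2 nodes {6, 30}, right has 0 { }.
      Root 6: left subtree has 0 nodes { }, right has 1 {30}.

39, 15, 24, 28, 22, 6, 30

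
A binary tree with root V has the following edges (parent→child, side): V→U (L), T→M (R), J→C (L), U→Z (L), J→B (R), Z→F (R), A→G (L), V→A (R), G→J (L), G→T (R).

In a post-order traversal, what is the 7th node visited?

M

Post-order visits the left subtree, then the right subtree, then the node.
At V: go left to U.
  At U: go left to Z.
    At Z: no left child.
    At Z: go right to F.
      F is a leaf — visit F.
    Visit Z.
  At U: no right child.
  Visit U.
At V: go right to A.
  At A: go left to G.
    At G: go left to J.
      At J: go left to C.
        C is a leaf — visit C.
      At J: go right to B.
        B is a leaf — visit B.
      Visit J.
    At G: go right to T.
      At T: no left child.
      At T: go right to M.
        M is a leaf — visit M.
      Visit T.
    Visit G.
  At A: no right child.
  Visit A.
Visit V.
Full post-order sequence: F, Z, U, C, B, J, M, T, G, A, V.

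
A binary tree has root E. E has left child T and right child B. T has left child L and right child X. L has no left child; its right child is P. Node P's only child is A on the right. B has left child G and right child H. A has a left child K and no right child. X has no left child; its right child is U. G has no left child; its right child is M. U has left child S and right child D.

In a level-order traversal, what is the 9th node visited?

U

Level-order visits nodes level by level from the root, left to right within each level.
Level 0: E
Level 1: T, B
Level 2: L, X, G, H
Level 3: P, U, M
Level 4: A, S, D
Level 5: K
Full level-order sequence: E, T, B, L, X, G, H, P, U, M, A, S, D, K.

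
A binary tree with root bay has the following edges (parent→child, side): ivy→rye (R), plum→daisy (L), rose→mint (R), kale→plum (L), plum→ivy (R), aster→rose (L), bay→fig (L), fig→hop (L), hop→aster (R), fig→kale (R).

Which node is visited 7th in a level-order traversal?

Level-order visits nodes level by level from the root, left to right within each level.
Level 0: bay
Level 1: fig
Level 2: hop, kale
Level 3: aster, plum
Level 4: rose, daisy, ivy
Level 5: mint, rye
Full level-order sequence: bay, fig, hop, kale, aster, plum, rose, daisy, ivy, mint, rye.

rose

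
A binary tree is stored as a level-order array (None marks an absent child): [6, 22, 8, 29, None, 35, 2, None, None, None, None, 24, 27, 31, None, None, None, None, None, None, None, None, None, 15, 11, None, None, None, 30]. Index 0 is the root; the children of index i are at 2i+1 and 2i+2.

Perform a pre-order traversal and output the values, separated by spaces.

Pre-order visits the node, then its left subtree, then its right subtree.
Visit 6.
At 6: go left to 22.
  Visit 22.
  At 22: go left to 29.
    29 is a leaf — visit 29.
  At 22: no right child.
At 6: go right to 8.
  Visit 8.
  At 8: go left to 35.
    Visit 35.
    At 35: go left to 24.
      Visit 24.
      At 24: go left to 15.
        15 is a leaf — visit 15.
      At 24: go right to 11.
        11 is a leaf — visit 11.
    At 35: go right to 27.
      27 is a leaf — visit 27.
  At 8: go right to 2.
    Visit 2.
    At 2: go left to 31.
      Visit 31.
      At 31: no left child.
      At 31: go right to 30.
        30 is a leaf — visit 30.
    At 2: no right child.

6 22 29 8 35 24 15 11 27 2 31 30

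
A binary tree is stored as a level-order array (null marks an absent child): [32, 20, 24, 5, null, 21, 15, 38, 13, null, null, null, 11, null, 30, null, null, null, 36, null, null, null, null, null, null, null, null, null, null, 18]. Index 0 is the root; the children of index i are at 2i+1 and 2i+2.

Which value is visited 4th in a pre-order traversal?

38

Pre-order visits the node, then its left subtree, then its right subtree.
Visit 32.
At 32: go left to 20.
  Visit 20.
  At 20: go left to 5.
    Visit 5.
    At 5: go left to 38.
      38 is a leaf — visit 38.
    At 5: go right to 13.
      Visit 13.
      At 13: no left child.
      At 13: go right to 36.
        36 is a leaf — visit 36.
  At 20: no right child.
At 32: go right to 24.
  Visit 24.
  At 24: go left to 21.
    Visit 21.
    At 21: no left child.
    At 21: go right to 11.
      11 is a leaf — visit 11.
  At 24: go right to 15.
    Visit 15.
    At 15: no left child.
    At 15: go right to 30.
      Visit 30.
      At 30: go left to 18.
        18 is a leaf — visit 18.
      At 30: no right child.
Full pre-order sequence: 32, 20, 5, 38, 13, 36, 24, 21, 11, 15, 30, 18.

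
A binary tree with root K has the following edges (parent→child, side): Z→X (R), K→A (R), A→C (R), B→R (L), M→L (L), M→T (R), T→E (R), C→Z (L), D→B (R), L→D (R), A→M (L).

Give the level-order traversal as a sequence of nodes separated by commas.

Level-order visits nodes level by level from the root, left to right within each level.
Level 0: K
Level 1: A
Level 2: M, C
Level 3: L, T, Z
Level 4: D, E, X
Level 5: B
Level 6: R

K, A, M, C, L, T, Z, D, E, X, B, R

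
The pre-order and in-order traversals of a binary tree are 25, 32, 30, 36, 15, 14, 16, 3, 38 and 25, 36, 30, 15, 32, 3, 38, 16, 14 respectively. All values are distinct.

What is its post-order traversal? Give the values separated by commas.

The first element of pre-order is the root; it splits in-order into left and right subtrees.
Root 25: left subtree has 0 nodes { }, right has 8 {36, 30, 15, 32, 3, 38, 16, 14}.
  Root 32: left subtree has 3 nodes {36, 30, 15}, right has 4 {3, 38, 16, 14}.
    Root 30: left subtree has 1 node {36}, right has 1 {15}.
    Root 14: left subtree has 3 nodes {3, 38, 16}, right has 0 { }.
      Root 16: left subtree has 2 nodes {3, 38}, right has 0 { }.
        Root 3: left subtree has 0 nodes { }, right has 1 {38}.

36, 15, 30, 38, 3, 16, 14, 32, 25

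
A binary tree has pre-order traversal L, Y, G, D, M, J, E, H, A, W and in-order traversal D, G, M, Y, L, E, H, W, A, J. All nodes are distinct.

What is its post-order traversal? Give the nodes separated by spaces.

The first element of pre-order is the root; it splits in-order into left and right subtrees.
Root L: left subtree has 4 nodes {D, G, M, Y}, right has 5 {E, H, W, A, J}.
  Root Y: left subtree has 3 nodes {D, G, M}, right has 0 { }.
    Root G: left subtree has 1 node {D}, right has 1 {M}.
  Root J: left subtree has 4 nodes {E, H, W, A}, right has 0 { }.
    Root E: left subtree has 0 nodes { }, right has 3 {H, W, A}.
      Root H: left subtree has 0 nodes { }, right has 2 {W, A}.
        Root A: left subtree has 1 node {W}, right has 0 { }.

D M G Y W A H E J L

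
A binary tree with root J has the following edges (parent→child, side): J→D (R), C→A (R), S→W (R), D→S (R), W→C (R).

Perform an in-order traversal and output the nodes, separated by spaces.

In-order visits the left subtree, then the node, then the right subtree.
At J: no left child.
Visit J.
At J: go right to D.
  At D: no left child.
  Visit D.
  At D: go right to S.
    At S: no left child.
    Visit S.
    At S: go right to W.
      At W: no left child.
      Visit W.
      At W: go right to C.
        At C: no left child.
        Visit C.
        At C: go right to A.
          A is a leaf — visit A.

J D S W C A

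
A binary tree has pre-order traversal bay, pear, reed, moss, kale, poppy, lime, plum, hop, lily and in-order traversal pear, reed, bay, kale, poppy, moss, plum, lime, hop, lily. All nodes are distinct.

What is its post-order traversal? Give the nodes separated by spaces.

The first element of pre-order is the root; it splits in-order into left and right subtrees.
Root bay: left subtree has 2 nodes {pear, reed}, right has 7 {kale, poppy, moss, plum, lime, hop, lily}.
  Root pear: left subtree has 0 nodes { }, right has 1 {reed}.
  Root moss: left subtree has 2 nodes {kale, poppy}, right has 4 {plum, lime, hop, lily}.
    Root kale: left subtree has 0 nodes { }, right has 1 {poppy}.
    Root lime: left subtree has 1 node {plum}, right has 2 {hop, lily}.
      Root hop: left subtree has 0 nodes { }, right has 1 {lily}.

reed pear poppy kale plum lily hop lime moss bay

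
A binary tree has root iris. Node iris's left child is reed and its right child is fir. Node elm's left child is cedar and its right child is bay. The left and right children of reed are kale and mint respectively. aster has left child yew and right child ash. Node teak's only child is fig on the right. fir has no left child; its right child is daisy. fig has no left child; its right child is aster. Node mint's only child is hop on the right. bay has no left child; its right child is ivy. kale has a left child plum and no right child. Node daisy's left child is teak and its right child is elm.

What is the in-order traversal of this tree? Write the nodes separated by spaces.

In-order visits the left subtree, then the node, then the right subtree.
At iris: go left to reed.
  At reed: go left to kale.
    At kale: go left to plum.
      plum is a leaf — visit plum.
    Visit kale.
    At kale: no right child.
  Visit reed.
  At reed: go right to mint.
    At mint: no left child.
    Visit mint.
    At mint: go right to hop.
      hop is a leaf — visit hop.
Visit iris.
At iris: go right to fir.
  At fir: no left child.
  Visit fir.
  At fir: go right to daisy.
    At daisy: go left to teak.
      At teak: no left child.
      Visit teak.
      At teak: go right to fig.
        At fig: no left child.
        Visit fig.
        At fig: go right to aster.
          At aster: go left to yew.
            yew is a leaf — visit yew.
          Visit aster.
          At aster: go right to ash.
            ash is a leaf — visit ash.
    Visit daisy.
    At daisy: go right to elm.
      At elm: go left to cedar.
        cedar is a leaf — visit cedar.
      Visit elm.
      At elm: go right to bay.
        At bay: no left child.
        Visit bay.
        At bay: go right to ivy.
          ivy is a leaf — visit ivy.

plum kale reed mint hop iris fir teak fig yew aster ash daisy cedar elm bay ivy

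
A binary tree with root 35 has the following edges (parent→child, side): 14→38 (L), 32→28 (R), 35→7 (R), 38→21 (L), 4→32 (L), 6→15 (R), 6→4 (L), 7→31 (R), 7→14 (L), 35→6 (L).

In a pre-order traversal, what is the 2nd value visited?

Pre-order visits the node, then its left subtree, then its right subtree.
Visit 35.
At 35: go left to 6.
  Visit 6.
  At 6: go left to 4.
    Visit 4.
    At 4: go left to 32.
      Visit 32.
      At 32: no left child.
      At 32: go right to 28.
        28 is a leaf — visit 28.
    At 4: no right child.
  At 6: go right to 15.
    15 is a leaf — visit 15.
At 35: go right to 7.
  Visit 7.
  At 7: go left to 14.
    Visit 14.
    At 14: go left to 38.
      Visit 38.
      At 38: go left to 21.
        21 is a leaf — visit 21.
      At 38: no right child.
    At 14: no right child.
  At 7: go right to 31.
    31 is a leaf — visit 31.
Full pre-order sequence: 35, 6, 4, 32, 28, 15, 7, 14, 38, 21, 31.

6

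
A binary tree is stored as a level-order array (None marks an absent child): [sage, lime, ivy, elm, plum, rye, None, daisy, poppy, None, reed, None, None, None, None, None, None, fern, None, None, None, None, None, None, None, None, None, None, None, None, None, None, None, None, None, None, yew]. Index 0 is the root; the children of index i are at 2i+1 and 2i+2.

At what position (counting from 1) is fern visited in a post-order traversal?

3

Post-order visits the left subtree, then the right subtree, then the node.
At sage: go left to lime.
  At lime: go left to elm.
    At elm: go left to daisy.
      daisy is a leaf — visit daisy.
    At elm: go right to poppy.
      At poppy: go left to fern.
        At fern: no left child.
        At fern: go right to yew.
          yew is a leaf — visit yew.
        Visit fern.
      At poppy: no right child.
      Visit poppy.
    Visit elm.
  At lime: go right to plum.
    At plum: no left child.
    At plum: go right to reed.
      reed is a leaf — visit reed.
    Visit plum.
  Visit lime.
At sage: go right to ivy.
  At ivy: go left to rye.
    rye is a leaf — visit rye.
  At ivy: no right child.
  Visit ivy.
Visit sage.
Full post-order sequence: daisy, yew, fern, poppy, elm, reed, plum, lime, rye, ivy, sage.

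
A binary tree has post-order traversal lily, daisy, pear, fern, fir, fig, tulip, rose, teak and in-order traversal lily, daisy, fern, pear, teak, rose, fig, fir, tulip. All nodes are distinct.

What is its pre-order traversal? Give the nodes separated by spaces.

teak fern daisy lily pear rose tulip fig fir

The last element of post-order is the root; it splits in-order into left and right subtrees.
Root teak: left subtree has 4 nodes {lily, daisy, fern, pear}, right has 4 {rose, fig, fir, tulip}.
  Root fern: left subtree has 2 nodes {lily, daisy}, right has 1 {pear}.
    Root daisy: left subtree has 1 node {lily}, right has 0 { }.
  Root rose: left subtree has 0 nodes { }, right has 3 {fig, fir, tulip}.
    Root tulip: left subtree has 2 nodes {fig, fir}, right has 0 { }.
      Root fig: left subtree has 0 nodes { }, right has 1 {fir}.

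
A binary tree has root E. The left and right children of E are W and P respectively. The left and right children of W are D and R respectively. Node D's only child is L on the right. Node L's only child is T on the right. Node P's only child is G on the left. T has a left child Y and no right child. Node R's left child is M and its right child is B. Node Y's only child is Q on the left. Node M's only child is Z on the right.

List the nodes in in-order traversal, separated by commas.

In-order visits the left subtree, then the node, then the right subtree.
At E: go left to W.
  At W: go left to D.
    At D: no left child.
    Visit D.
    At D: go right to L.
      At L: no left child.
      Visit L.
      At L: go right to T.
        At T: go left to Y.
          At Y: go left to Q.
            Q is a leaf — visit Q.
          Visit Y.
          At Y: no right child.
        Visit T.
        At T: no right child.
  Visit W.
  At W: go right to R.
    At R: go left to M.
      At M: no left child.
      Visit M.
      At M: go right to Z.
        Z is a leaf — visit Z.
    Visit R.
    At R: go right to B.
      B is a leaf — visit B.
Visit E.
At E: go right to P.
  At P: go left to G.
    G is a leaf — visit G.
  Visit P.
  At P: no right child.

D, L, Q, Y, T, W, M, Z, R, B, E, G, P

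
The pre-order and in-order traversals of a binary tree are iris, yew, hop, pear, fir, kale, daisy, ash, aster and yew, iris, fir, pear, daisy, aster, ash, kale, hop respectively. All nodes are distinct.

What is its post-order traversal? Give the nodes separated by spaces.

The first element of pre-order is the root; it splits in-order into left and right subtrees.
Root iris: left subtree has 1 node {yew}, right has 7 {fir, pear, daisy, aster, ash, kale, hop}.
  Root hop: left subtree has 6 nodes {fir, pear, daisy, aster, ash, kale}, right has 0 { }.
    Root pear: left subtree has 1 node {fir}, right has 4 {daisy, aster, ash, kale}.
      Root kale: left subtree has 3 nodes {daisy, aster, ash}, right has 0 { }.
        Root daisy: left subtree has 0 nodes { }, right has 2 {aster, ash}.
          Root ash: left subtree has 1 node {aster}, right has 0 { }.

yew fir aster ash daisy kale pear hop iris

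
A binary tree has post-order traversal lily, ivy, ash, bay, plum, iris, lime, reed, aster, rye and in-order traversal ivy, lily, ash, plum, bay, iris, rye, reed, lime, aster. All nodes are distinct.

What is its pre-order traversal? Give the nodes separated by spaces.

rye iris plum ash ivy lily bay aster reed lime

The last element of post-order is the root; it splits in-order into left and right subtrees.
Root rye: left subtree has 6 nodes {ivy, lily, ash, plum, bay, iris}, right has 3 {reed, lime, aster}.
  Root iris: left subtree has 5 nodes {ivy, lily, ash, plum, bay}, right has 0 { }.
    Root plum: left subtree has 3 nodes {ivy, lily, ash}, right has 1 {bay}.
      Root ash: left subtree has 2 nodes {ivy, lily}, right has 0 { }.
        Root ivy: left subtree has 0 nodes { }, right has 1 {lily}.
  Root aster: left subtree has 2 nodes {reed, lime}, right has 0 { }.
    Root reed: left subtree has 0 nodes { }, right has 1 {lime}.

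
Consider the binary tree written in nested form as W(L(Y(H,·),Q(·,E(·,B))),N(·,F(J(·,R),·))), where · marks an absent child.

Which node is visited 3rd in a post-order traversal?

Post-order visits the left subtree, then the right subtree, then the node.
At W: go left to L.
  At L: go left to Y.
    At Y: go left to H.
      H is a leaf — visit H.
    At Y: no right child.
    Visit Y.
  At L: go right to Q.
    At Q: no left child.
    At Q: go right to E.
      At E: no left child.
      At E: go right to B.
        B is a leaf — visit B.
      Visit E.
    Visit Q.
  Visit L.
At W: go right to N.
  At N: no left child.
  At N: go right to F.
    At F: go left to J.
      At J: no left child.
      At J: go right to R.
        R is a leaf — visit R.
      Visit J.
    At F: no right child.
    Visit F.
  Visit N.
Visit W.
Full post-order sequence: H, Y, B, E, Q, L, R, J, F, N, W.

B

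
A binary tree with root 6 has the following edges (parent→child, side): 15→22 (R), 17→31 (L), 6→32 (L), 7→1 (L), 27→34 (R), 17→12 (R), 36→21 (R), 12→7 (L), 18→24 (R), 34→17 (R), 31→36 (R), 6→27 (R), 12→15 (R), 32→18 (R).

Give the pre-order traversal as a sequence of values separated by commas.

6, 32, 18, 24, 27, 34, 17, 31, 36, 21, 12, 7, 1, 15, 22

Pre-order visits the node, then its left subtree, then its right subtree.
Visit 6.
At 6: go left to 32.
  Visit 32.
  At 32: no left child.
  At 32: go right to 18.
    Visit 18.
    At 18: no left child.
    At 18: go right to 24.
      24 is a leaf — visit 24.
At 6: go right to 27.
  Visit 27.
  At 27: no left child.
  At 27: go right to 34.
    Visit 34.
    At 34: no left child.
    At 34: go right to 17.
      Visit 17.
      At 17: go left to 31.
        Visit 31.
        At 31: no left child.
        At 31: go right to 36.
          Visit 36.
          At 36: no left child.
          At 36: go right to 21.
            21 is a leaf — visit 21.
      At 17: go right to 12.
        Visit 12.
        At 12: go left to 7.
          Visit 7.
          At 7: go left to 1.
            1 is a leaf — visit 1.
          At 7: no right child.
        At 12: go right to 15.
          Visit 15.
          At 15: no left child.
          At 15: go right to 22.
            22 is a leaf — visit 22.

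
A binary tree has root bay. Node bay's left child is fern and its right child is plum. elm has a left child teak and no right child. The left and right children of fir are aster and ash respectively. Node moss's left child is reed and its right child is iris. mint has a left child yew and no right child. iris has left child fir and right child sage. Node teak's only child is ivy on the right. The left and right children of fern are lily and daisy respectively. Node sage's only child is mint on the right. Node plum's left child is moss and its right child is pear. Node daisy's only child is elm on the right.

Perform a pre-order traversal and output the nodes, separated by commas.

Pre-order visits the node, then its left subtree, then its right subtree.
Visit bay.
At bay: go left to fern.
  Visit fern.
  At fern: go left to lily.
    lily is a leaf — visit lily.
  At fern: go right to daisy.
    Visit daisy.
    At daisy: no left child.
    At daisy: go right to elm.
      Visit elm.
      At elm: go left to teak.
        Visit teak.
        At teak: no left child.
        At teak: go right to ivy.
          ivy is a leaf — visit ivy.
      At elm: no right child.
At bay: go right to plum.
  Visit plum.
  At plum: go left to moss.
    Visit moss.
    At moss: go left to reed.
      reed is a leaf — visit reed.
    At moss: go right to iris.
      Visit iris.
      At iris: go left to fir.
        Visit fir.
        At fir: go left to aster.
          aster is a leaf — visit aster.
        At fir: go right to ash.
          ash is a leaf — visit ash.
      At iris: go right to sage.
        Visit sage.
        At sage: no left child.
        At sage: go right to mint.
          Visit mint.
          At mint: go left to yew.
            yew is a leaf — visit yew.
          At mint: no right child.
  At plum: go right to pear.
    pear is a leaf — visit pear.

bay, fern, lily, daisy, elm, teak, ivy, plum, moss, reed, iris, fir, aster, ash, sage, mint, yew, pear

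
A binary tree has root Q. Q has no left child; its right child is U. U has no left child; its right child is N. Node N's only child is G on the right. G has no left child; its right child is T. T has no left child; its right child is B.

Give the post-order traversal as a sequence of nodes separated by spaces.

B T G N U Q

Post-order visits the left subtree, then the right subtree, then the node.
At Q: no left child.
At Q: go right to U.
  At U: no left child.
  At U: go right to N.
    At N: no left child.
    At N: go right to G.
      At G: no left child.
      At G: go right to T.
        At T: no left child.
        At T: go right to B.
          B is a leaf — visit B.
        Visit T.
      Visit G.
    Visit N.
  Visit U.
Visit Q.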